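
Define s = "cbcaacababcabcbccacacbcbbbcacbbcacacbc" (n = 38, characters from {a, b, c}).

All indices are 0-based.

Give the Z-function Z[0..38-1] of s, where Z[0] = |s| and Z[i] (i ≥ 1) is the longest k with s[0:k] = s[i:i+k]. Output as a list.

[38, 0, 1, 0, 0, 1, 0, 0, 0, 0, 1, 0, 0, 3, 0, 1, 1, 0, 1, 0, 3, 0, 2, 0, 0, 0, 1, 0, 2, 0, 0, 1, 0, 1, 0, 3, 0, 1]

Z[0]=38
i=1: fresh scan; Z[1]=0
i=2: fresh scan; Z[2]=1 scan→box=[2,3)
i=3: fresh scan; Z[3]=0
i=4: fresh scan; Z[4]=0
i=5: fresh scan; Z[5]=1 scan→box=[5,6)
i=6: fresh scan; Z[6]=0
i=7: fresh scan; Z[7]=0
i=8: fresh scan; Z[8]=0
i=9: fresh scan; Z[9]=0
i=10: fresh scan; Z[10]=1 scan→box=[10,11)
i=11: fresh scan; Z[11]=0
i=12: fresh scan; Z[12]=0
i=13: fresh scan; Z[13]=3 scan→box=[13,16)
i=14: min(r-i=2, Z[1]=0)=0; Z[14]=0
i=15: min(r-i=1, Z[2]=1)=1; Z[15]=1
i=16: fresh scan; Z[16]=1 scan→box=[16,17)
i=17: fresh scan; Z[17]=0
i=18: fresh scan; Z[18]=1 scan→box=[18,19)
i=19: fresh scan; Z[19]=0
i=20: fresh scan; Z[20]=3 scan→box=[20,23)
i=21: min(r-i=2, Z[1]=0)=0; Z[21]=0
i=22: min(r-i=1, Z[2]=1)=1; Z[22]=2 scan→box=[22,24)
i=23: min(r-i=1, Z[1]=0)=0; Z[23]=0
i=24: fresh scan; Z[24]=0
i=25: fresh scan; Z[25]=0
i=26: fresh scan; Z[26]=1 scan→box=[26,27)
i=27: fresh scan; Z[27]=0
i=28: fresh scan; Z[28]=2 scan→box=[28,30)
i=29: min(r-i=1, Z[1]=0)=0; Z[29]=0
i=30: fresh scan; Z[30]=0
i=31: fresh scan; Z[31]=1 scan→box=[31,32)
i=32: fresh scan; Z[32]=0
i=33: fresh scan; Z[33]=1 scan→box=[33,34)
i=34: fresh scan; Z[34]=0
i=35: fresh scan; Z[35]=3 scan→box=[35,38)
i=36: min(r-i=2, Z[1]=0)=0; Z[36]=0
i=37: min(r-i=1, Z[2]=1)=1; Z[37]=1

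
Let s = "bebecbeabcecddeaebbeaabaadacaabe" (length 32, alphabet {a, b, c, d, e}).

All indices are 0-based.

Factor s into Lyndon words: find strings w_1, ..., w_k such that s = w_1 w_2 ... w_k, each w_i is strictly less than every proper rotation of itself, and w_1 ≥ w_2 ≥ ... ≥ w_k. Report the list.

["bebec", "be", "abcecddeaebbe", "aabaadacaabe"]

emit factor 1: 'bebec' (i=0, period=5)
emit factor 2: 'be' (i=5, period=2)
emit factor 3: 'abcecddeaebbe' (i=7, period=13)
emit factor 4: 'aabaadacaabe' (i=20, period=12)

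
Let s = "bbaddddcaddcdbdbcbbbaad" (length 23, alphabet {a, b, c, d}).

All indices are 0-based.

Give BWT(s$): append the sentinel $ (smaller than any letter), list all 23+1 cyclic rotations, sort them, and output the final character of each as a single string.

dbacbbbb$cdddbdabcdddada

rank  rotation                  last
    0  $bbaddddcaddcdbdbcbbbaad  d
    1  aad$bbaddddcaddcdbdbcbbb  b
    2  ad$bbaddddcaddcdbdbcbbba  a
    3  addcdbdbcbbbaad$bbaddddc  c
    4  addddcaddcdbdbcbbbaad$bb  b
    5  baad$bbaddddcaddcdbdbcbb  b
    6  baddddcaddcdbdbcbbbaad$b  b
    7  bbaad$bbaddddcaddcdbdbcb  b
    8  bbaddddcaddcdbdbcbbbaad$  $
    9  bbbaad$bbaddddcaddcdbdbc  c
   10  bcbbbaad$bbaddddcaddcdbd  d
   11  bdbcbbbaad$bbaddddcaddcd  d
   12  caddcdbdbcbbbaad$bbadddd  d
   13  cbbbaad$bbaddddcaddcdbdb  b
   14  cdbdbcbbbaad$bbaddddcadd  d
   15  d$bbaddddcaddcdbdbcbbbaa  a
   16  dbcbbbaad$bbaddddcaddcdb  b
   17  dbdbcbbbaad$bbaddddcaddc  c
   18  dcaddcdbdbcbbbaad$bbaddd  d
   19  dcdbdbcbbbaad$bbaddddcad  d
   20  ddcaddcdbdbcbbbaad$bbadd  d
   21  ddcdbdbcbbbaad$bbaddddca  a
   22  dddcaddcdbdbcbbbaad$bbad  d
   23  ddddcaddcdbdbcbbbaad$bba  a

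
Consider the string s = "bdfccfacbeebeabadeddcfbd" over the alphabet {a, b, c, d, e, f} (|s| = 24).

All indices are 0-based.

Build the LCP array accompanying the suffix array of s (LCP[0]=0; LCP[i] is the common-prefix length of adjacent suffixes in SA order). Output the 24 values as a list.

rank→(start, suffix):
  0 → (13, 'abadeddcfbd')
  1 → (6, 'acbeebeabadeddcfbd')
  2 → (15, 'adeddcfbd')
  3 → (14, 'badeddcfbd')
  4 → (22, 'bd')
  5 → (0, 'bdfccfacbeebeabadeddcfbd')
  6 → (11, 'beabadeddcfbd')
  7 → (8, 'beebeabadeddcfbd')
  8 → (7, 'cbeebeabadeddcfbd')
  9 → (3, 'ccfacbeebeabadeddcfbd')
  10 → (4, 'cfacbeebeabadeddcfbd')
  11 → (20, 'cfbd')
  12 → (23, 'd')
  13 → (19, 'dcfbd')
  14 → (18, 'ddcfbd')
  15 → (16, 'deddcfbd')
  16 → (1, 'dfccfacbeebeabadeddcfbd')
  17 → (12, 'eabadeddcfbd')
  18 → (10, 'ebeabadeddcfbd')
  19 → (17, 'eddcfbd')
  20 → (9, 'eebeabadeddcfbd')
  21 → (5, 'facbeebeabadeddcfbd')
  22 → (21, 'fbd')
  23 → (2, 'fccfacbeebeabadeddcfbd')

SA = [13, 6, 15, 14, 22, 0, 11, 8, 7, 3, 4, 20, 23, 19, 18, 16, 1, 12, 10, 17, 9, 5, 21, 2]
[i] adj suffixes → lcp
  [1] 13/6 → 1 ('a')
  [2] 6/15 → 1 ('a')
  [3] 15/14 → 0 ('')
  [4] 14/22 → 1 ('b')
  [5] 22/0 → 2 ('bd')
  [6] 0/11 → 1 ('b')
  [7] 11/8 → 2 ('be')
  [8] 8/7 → 0 ('')
  [9] 7/3 → 1 ('c')
  [10] 3/4 → 1 ('c')
  [11] 4/20 → 2 ('cf')
  [12] 20/23 → 0 ('')
  [13] 23/19 → 1 ('d')
  [14] 19/18 → 1 ('d')
  [15] 18/16 → 1 ('d')
  [16] 16/1 → 1 ('d')
  [17] 1/12 → 0 ('')
  [18] 12/10 → 1 ('e')
  [19] 10/17 → 1 ('e')
  [20] 17/9 → 1 ('e')
  [21] 9/5 → 0 ('')
  [22] 5/21 → 1 ('f')
  [23] 21/2 → 1 ('f')

[0, 1, 1, 0, 1, 2, 1, 2, 0, 1, 1, 2, 0, 1, 1, 1, 1, 0, 1, 1, 1, 0, 1, 1]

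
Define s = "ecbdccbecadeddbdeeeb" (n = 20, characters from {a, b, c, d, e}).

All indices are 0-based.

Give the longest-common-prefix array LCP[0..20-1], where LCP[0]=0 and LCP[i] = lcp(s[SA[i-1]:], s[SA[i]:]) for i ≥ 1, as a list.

[0, 0, 1, 2, 1, 0, 1, 2, 1, 0, 1, 1, 1, 2, 0, 1, 2, 1, 1, 2]

sorted suffixes:
  #0 SA[0]=9  'adeddbdeeeb'
  #1 SA[1]=19  'b'
  #2 SA[2]=2  'bdccbecadeddbdeeeb'
  #3 SA[3]=14  'bdeeeb'
  #4 SA[4]=6  'becadeddbdeeeb'
  #5 SA[5]=8  'cadeddbdeeeb'
  #6 SA[6]=1  'cbdccbecadeddbdeeeb'
  #7 SA[7]=5  'cbecadeddbdeeeb'
  #8 SA[8]=4  'ccbecadeddbdeeeb'
  #9 SA[9]=13  'dbdeeeb'
  #10 SA[10]=3  'dccbecadeddbdeeeb'
  #11 SA[11]=12  'ddbdeeeb'
  #12 SA[12]=10  'deddbdeeeb'
  #13 SA[13]=15  'deeeb'
  #14 SA[14]=18  'eb'
  #15 SA[15]=7  'ecadeddbdeeeb'
  #16 SA[16]=0  'ecbdccbecadeddbdeeeb'
  #17 SA[17]=11  'eddbdeeeb'
  #18 SA[18]=17  'eeb'
  #19 SA[19]=16  'eeeb'

SA = [9, 19, 2, 14, 6, 8, 1, 5, 4, 13, 3, 12, 10, 15, 18, 7, 0, 11, 17, 16]
[i] adj suffixes → lcp
  [1] 9/19 → 0 ('')
  [2] 19/2 → 1 ('b')
  [3] 2/14 → 2 ('bd')
  [4] 14/6 → 1 ('b')
  [5] 6/8 → 0 ('')
  [6] 8/1 → 1 ('c')
  [7] 1/5 → 2 ('cb')
  [8] 5/4 → 1 ('c')
  [9] 4/13 → 0 ('')
  [10] 13/3 → 1 ('d')
  [11] 3/12 → 1 ('d')
  [12] 12/10 → 1 ('d')
  [13] 10/15 → 2 ('de')
  [14] 15/18 → 0 ('')
  [15] 18/7 → 1 ('e')
  [16] 7/0 → 2 ('ec')
  [17] 0/11 → 1 ('e')
  [18] 11/17 → 1 ('e')
  [19] 17/16 → 2 ('ee')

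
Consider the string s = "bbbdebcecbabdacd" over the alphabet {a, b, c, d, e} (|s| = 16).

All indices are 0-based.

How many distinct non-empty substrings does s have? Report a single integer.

123

rank→(start, suffix):
  0 → (10, 'abdacd')
  1 → (13, 'acd')
  2 → (9, 'babdacd')
  3 → (0, 'bbbdebcecbabdacd')
  4 → (1, 'bbdebcecbabdacd')
  5 → (5, 'bcecbabdacd')
  6 → (11, 'bdacd')
  7 → (2, 'bdebcecbabdacd')
  8 → (8, 'cbabdacd')
  9 → (14, 'cd')
  10 → (6, 'cecbabdacd')
  11 → (15, 'd')
  12 → (12, 'dacd')
  13 → (3, 'debcecbabdacd')
  14 → (4, 'ebcecbabdacd')
  15 → (7, 'ecbabdacd')

SA = [10, 13, 9, 0, 1, 5, 11, 2, 8, 14, 6, 15, 12, 3, 4, 7]
i: (SA[i-1],SA[i]) lcp shared
  1: (10,13) 1 'a'
  2: (13,9) 0 ''
  3: (9,0) 1 'b'
  4: (0,1) 2 'bb'
  5: (1,5) 1 'b'
  6: (5,11) 1 'b'
  7: (11,2) 2 'bd'
  8: (2,8) 0 ''
  9: (8,14) 1 'c'
  10: (14,6) 1 'c'
  11: (6,15) 0 ''
  12: (15,12) 1 'd'
  13: (12,3) 1 'd'
  14: (3,4) 0 ''
  15: (4,7) 1 'e'

n(n+1)/2 = 16·17/2 = 136
Σ LCP = 0 + 1 + 0 + 1 + 2 + 1 + 1 + 2 + 0 + 1 + 1 + 0 + 1 + 1 + 0 + 1 = 13
distinct = 136 − 13 = 123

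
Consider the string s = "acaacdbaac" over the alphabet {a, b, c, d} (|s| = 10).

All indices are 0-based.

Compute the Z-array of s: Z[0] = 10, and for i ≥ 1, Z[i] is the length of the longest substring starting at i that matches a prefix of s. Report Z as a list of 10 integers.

Z[0]=10
i=1: fresh scan; Z[1]=0
i=2: fresh scan; Z[2]=1 scan→box=[2,3)
i=3: fresh scan; Z[3]=2 scan→box=[3,5)
i=4: min(r-i=1, Z[1]=0)=0; Z[4]=0
i=5: fresh scan; Z[5]=0
i=6: fresh scan; Z[6]=0
i=7: fresh scan; Z[7]=1 scan→box=[7,8)
i=8: fresh scan; Z[8]=2 scan→box=[8,10)
i=9: min(r-i=1, Z[1]=0)=0; Z[9]=0

[10, 0, 1, 2, 0, 0, 0, 1, 2, 0]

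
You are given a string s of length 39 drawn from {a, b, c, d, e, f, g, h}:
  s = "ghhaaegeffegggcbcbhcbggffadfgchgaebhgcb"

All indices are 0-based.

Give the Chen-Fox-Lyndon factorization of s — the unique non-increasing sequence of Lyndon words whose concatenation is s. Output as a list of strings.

emit factor 1: 'ghh' (i=0, period=3)
emit factor 2: 'aaegeffegggcbcbhcbggffadfgchgaebhgcb' (i=3, period=36)

["ghh", "aaegeffegggcbcbhcbggffadfgchgaebhgcb"]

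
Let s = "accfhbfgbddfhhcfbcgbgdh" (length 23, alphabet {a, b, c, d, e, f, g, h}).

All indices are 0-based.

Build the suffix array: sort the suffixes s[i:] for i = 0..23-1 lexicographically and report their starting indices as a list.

[0, 16, 8, 5, 19, 1, 14, 2, 17, 9, 10, 21, 15, 6, 3, 11, 7, 18, 20, 22, 4, 13, 12]

rank | idx | suffix
   0 |   0 | accfhbfgbddfhhcfbcgbgdh
   1 |  16 | bcgbgdh
   2 |   8 | bddfhhcfbcgbgdh
   3 |   5 | bfgbddfhhcfbcgbgdh
   4 |  19 | bgdh
   5 |   1 | ccfhbfgbddfhhcfbcgbgdh
   6 |  14 | cfbcgbgdh
   7 |   2 | cfhbfgbddfhhcfbcgbgdh
   8 |  17 | cgbgdh
   9 |   9 | ddfhhcfbcgbgdh
  10 |  10 | dfhhcfbcgbgdh
  11 |  21 | dh
  12 |  15 | fbcgbgdh
  13 |   6 | fgbddfhhcfbcgbgdh
  14 |   3 | fhbfgbddfhhcfbcgbgdh
  15 |  11 | fhhcfbcgbgdh
  16 |   7 | gbddfhhcfbcgbgdh
  17 |  18 | gbgdh
  18 |  20 | gdh
  19 |  22 | h
  20 |   4 | hbfgbddfhhcfbcgbgdh
  21 |  13 | hcfbcgbgdh
  22 |  12 | hhcfbcgbgdh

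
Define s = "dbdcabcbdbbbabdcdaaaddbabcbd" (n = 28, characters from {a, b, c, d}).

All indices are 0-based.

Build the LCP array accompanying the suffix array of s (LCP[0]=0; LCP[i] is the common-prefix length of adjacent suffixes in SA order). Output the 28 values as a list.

sorted suffixes:
  #0 SA[0]=17  'aaaddbabcbd'
  #1 SA[1]=18  'aaddbabcbd'
  #2 SA[2]=23  'abcbd'
  #3 SA[3]=4  'abcbdbbbabdcdaaaddbabcbd'
  #4 SA[4]=12  'abdcdaaaddbabcbd'
  #5 SA[5]=19  'addbabcbd'
  #6 SA[6]=22  'babcbd'
  #7 SA[7]=11  'babdcdaaaddbabcbd'
  #8 SA[8]=10  'bbabdcdaaaddbabcbd'
  #9 SA[9]=9  'bbbabdcdaaaddbabcbd'
  #10 SA[10]=24  'bcbd'
  #11 SA[11]=5  'bcbdbbbabdcdaaaddbabcbd'
  #12 SA[12]=26  'bd'
  #13 SA[13]=7  'bdbbbabdcdaaaddbabcbd'
  #14 SA[14]=1  'bdcabcbdbbbabdcdaaaddbabcbd'
  #15 SA[15]=13  'bdcdaaaddbabcbd'
  #16 SA[16]=3  'cabcbdbbbabdcdaaaddbabcbd'
  #17 SA[17]=25  'cbd'
  #18 SA[18]=6  'cbdbbbabdcdaaaddbabcbd'
  #19 SA[19]=15  'cdaaaddbabcbd'
  #20 SA[20]=27  'd'
  #21 SA[21]=16  'daaaddbabcbd'
  #22 SA[22]=21  'dbabcbd'
  #23 SA[23]=8  'dbbbabdcdaaaddbabcbd'
  #24 SA[24]=0  'dbdcabcbdbbbabdcdaaaddbabcbd'
  #25 SA[25]=2  'dcabcbdbbbabdcdaaaddbabcbd'
  #26 SA[26]=14  'dcdaaaddbabcbd'
  #27 SA[27]=20  'ddbabcbd'

SA = [17, 18, 23, 4, 12, 19, 22, 11, 10, 9, 24, 5, 26, 7, 1, 13, 3, 25, 6, 15, 27, 16, 21, 8, 0, 2, 14, 20]
i: (SA[i-1],SA[i]) lcp shared
  1: (17,18) 2 'aa'
  2: (18,23) 1 'a'
  3: (23,4) 5 'abcbd'
  4: (4,12) 2 'ab'
  5: (12,19) 1 'a'
  6: (19,22) 0 ''
  7: (22,11) 3 'bab'
  8: (11,10) 1 'b'
  9: (10,9) 2 'bb'
  10: (9,24) 1 'b'
  11: (24,5) 4 'bcbd'
  12: (5,26) 1 'b'
  13: (26,7) 2 'bd'
  14: (7,1) 2 'bd'
  15: (1,13) 3 'bdc'
  16: (13,3) 0 ''
  17: (3,25) 1 'c'
  18: (25,6) 3 'cbd'
  19: (6,15) 1 'c'
  20: (15,27) 0 ''
  21: (27,16) 1 'd'
  22: (16,21) 1 'd'
  23: (21,8) 2 'db'
  24: (8,0) 2 'db'
  25: (0,2) 1 'd'
  26: (2,14) 2 'dc'
  27: (14,20) 1 'd'

[0, 2, 1, 5, 2, 1, 0, 3, 1, 2, 1, 4, 1, 2, 2, 3, 0, 1, 3, 1, 0, 1, 1, 2, 2, 1, 2, 1]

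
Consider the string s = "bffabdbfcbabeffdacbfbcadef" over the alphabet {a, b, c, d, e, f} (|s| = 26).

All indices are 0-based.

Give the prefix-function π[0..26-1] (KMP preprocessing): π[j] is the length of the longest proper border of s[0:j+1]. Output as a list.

[0, 0, 0, 0, 1, 0, 1, 2, 0, 1, 0, 1, 0, 0, 0, 0, 0, 0, 1, 2, 1, 0, 0, 0, 0, 0]

π[0] = 0
j=1 s[j]='f': π[1]=0 (border '')
j=2 s[j]='f': π[2]=0 (border '')
j=3 s[j]='a': π[3]=0 (border '')
j=4 s[j]='b': π[4]=1 (border 'b')
j=5 s[j]='d': k: 1→0; π[5]=0 (border '')
j=6 s[j]='b': π[6]=1 (border 'b')
j=7 s[j]='f': π[7]=2 (border 'bf')
j=8 s[j]='c': k: 2→0; π[8]=0 (border '')
j=9 s[j]='b': π[9]=1 (border 'b')
j=10 s[j]='a': k: 1→0; π[10]=0 (border '')
j=11 s[j]='b': π[11]=1 (border 'b')
j=12 s[j]='e': k: 1→0; π[12]=0 (border '')
j=13 s[j]='f': π[13]=0 (border '')
j=14 s[j]='f': π[14]=0 (border '')
j=15 s[j]='d': π[15]=0 (border '')
j=16 s[j]='a': π[16]=0 (border '')
j=17 s[j]='c': π[17]=0 (border '')
j=18 s[j]='b': π[18]=1 (border 'b')
j=19 s[j]='f': π[19]=2 (border 'bf')
j=20 s[j]='b': k: 2→0; π[20]=1 (border 'b')
j=21 s[j]='c': k: 1→0; π[21]=0 (border '')
j=22 s[j]='a': π[22]=0 (border '')
j=23 s[j]='d': π[23]=0 (border '')
j=24 s[j]='e': π[24]=0 (border '')
j=25 s[j]='f': π[25]=0 (border '')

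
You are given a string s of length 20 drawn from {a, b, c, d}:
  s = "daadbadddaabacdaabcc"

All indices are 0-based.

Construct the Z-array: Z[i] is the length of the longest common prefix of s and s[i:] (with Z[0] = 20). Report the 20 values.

Z[0]=20
i=1: i≥r, start 0; Z[1]=0
i=2: i≥r, start 0; Z[2]=0
i=3: i≥r, start 0; Z[3]=1 scan→box=[3,4)
i=4: i≥r, start 0; Z[4]=0
i=5: i≥r, start 0; Z[5]=0
i=6: i≥r, start 0; Z[6]=1 scan→box=[6,7)
i=7: i≥r, start 0; Z[7]=1 scan→box=[7,8)
i=8: i≥r, start 0; Z[8]=3 scan→box=[8,11)
i=9: min(r-i=2, Z[1]=0)=0; Z[9]=0
i=10: min(r-i=1, Z[2]=0)=0; Z[10]=0
i=11: i≥r, start 0; Z[11]=0
i=12: i≥r, start 0; Z[12]=0
i=13: i≥r, start 0; Z[13]=0
i=14: i≥r, start 0; Z[14]=3 scan→box=[14,17)
i=15: min(r-i=2, Z[1]=0)=0; Z[15]=0
i=16: min(r-i=1, Z[2]=0)=0; Z[16]=0
i=17: i≥r, start 0; Z[17]=0
i=18: i≥r, start 0; Z[18]=0
i=19: i≥r, start 0; Z[19]=0

[20, 0, 0, 1, 0, 0, 1, 1, 3, 0, 0, 0, 0, 0, 3, 0, 0, 0, 0, 0]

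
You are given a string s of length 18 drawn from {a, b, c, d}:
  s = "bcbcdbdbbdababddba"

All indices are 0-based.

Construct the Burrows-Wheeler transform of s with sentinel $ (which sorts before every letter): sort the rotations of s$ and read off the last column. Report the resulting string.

abdbdad$cbdabbbdbcb

rank  rotation             last
    0  $bcbcdbdbbdababddba  a
    1  a$bcbcdbdbbdababddb  b
    2  ababddba$bcbcdbdbbd  d
    3  abddba$bcbcdbdbbdab  b
    4  ba$bcbcdbdbbdababdd  d
    5  babddba$bcbcdbdbbda  a
    6  bbdababddba$bcbcdbd  d
    7  bcbcdbdbbdababddba$  $
    8  bcdbdbbdababddba$bc  c
    9  bdababddba$bcbcdbdb  b
   10  bdbbdababddba$bcbcd  d
   11  bddba$bcbcdbdbbdaba  a
   12  cbcdbdbbdababddba$b  b
   13  cdbdbbdababddba$bcb  b
   14  dababddba$bcbcdbdbb  b
   15  dba$bcbcdbdbbdababd  d
   16  dbbdababddba$bcbcdb  b
   17  dbdbbdababddba$bcbc  c
   18  ddba$bcbcdbdbbdabab  b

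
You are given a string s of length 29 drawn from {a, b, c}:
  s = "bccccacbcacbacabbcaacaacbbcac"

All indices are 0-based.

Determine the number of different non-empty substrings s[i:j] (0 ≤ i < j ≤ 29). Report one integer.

375

rank→(start, suffix):
  0 → (18, 'aacaacbbcac')
  1 → (21, 'aacbbcac')
  2 → (14, 'abbcaacaacbbcac')
  3 → (27, 'ac')
  4 → (19, 'acaacbbcac')
  5 → (12, 'acabbcaacaacbbcac')
  6 → (9, 'acbacabbcaacaacbbcac')
  7 → (22, 'acbbcac')
  8 → (5, 'acbcacbacabbcaacaacbbcac')
  9 → (11, 'bacabbcaacaacbbcac')
  10 → (15, 'bbcaacaacbbcac')
  11 → (24, 'bbcac')
  12 → (16, 'bcaacaacbbcac')
  13 → (25, 'bcac')
  14 → (7, 'bcacbacabbcaacaacbbcac')
  15 → (0, 'bccccacbcacbacabbcaacaacbbcac')
  16 → (28, 'c')
  17 → (17, 'caacaacbbcac')
  18 → (20, 'caacbbcac')
  19 → (13, 'cabbcaacaacbbcac')
  20 → (26, 'cac')
  21 → (8, 'cacbacabbcaacaacbbcac')
  22 → (4, 'cacbcacbacabbcaacaacbbcac')
  23 → (10, 'cbacabbcaacaacbbcac')
  24 → (23, 'cbbcac')
  25 → (6, 'cbcacbacabbcaacaacbbcac')
  26 → (3, 'ccacbcacbacabbcaacaacbbcac')
  27 → (2, 'cccacbcacbacabbcaacaacbbcac')
  28 → (1, 'ccccacbcacbacabbcaacaacbbcac')

SA = [18, 21, 14, 27, 19, 12, 9, 22, 5, 11, 15, 24, 16, 25, 7, 0, 28, 17, 20, 13, 26, 8, 4, 10, 23, 6, 3, 2, 1]
[i] adj suffixes → lcp
  [1] 18/21 → 3 ('aac')
  [2] 21/14 → 1 ('a')
  [3] 14/27 → 1 ('a')
  [4] 27/19 → 2 ('ac')
  [5] 19/12 → 3 ('aca')
  [6] 12/9 → 2 ('ac')
  [7] 9/22 → 3 ('acb')
  [8] 22/5 → 3 ('acb')
  [9] 5/11 → 0 ('')
  [10] 11/15 → 1 ('b')
  [11] 15/24 → 4 ('bbca')
  [12] 24/16 → 1 ('b')
  [13] 16/25 → 3 ('bca')
  [14] 25/7 → 4 ('bcac')
  [15] 7/0 → 2 ('bc')
  [16] 0/28 → 0 ('')
  [17] 28/17 → 1 ('c')
  [18] 17/20 → 4 ('caac')
  [19] 20/13 → 2 ('ca')
  [20] 13/26 → 2 ('ca')
  [21] 26/8 → 3 ('cac')
  [22] 8/4 → 4 ('cacb')
  [23] 4/10 → 1 ('c')
  [24] 10/23 → 2 ('cb')
  [25] 23/6 → 2 ('cb')
  [26] 6/3 → 1 ('c')
  [27] 3/2 → 2 ('cc')
  [28] 2/1 → 3 ('ccc')

n(n+1)/2 = 29·30/2 = 435
Σ LCP = 0 + 3 + 1 + 1 + 2 + 3 + 2 + 3 + 3 + 0 + 1 + 4 + 1 + 3 + 4 + 2 + 0 + 1 + 4 + 2 + 2 + 3 + 4 + 1 + 2 + 2 + 1 + 2 + 3 = 60
distinct = 435 − 60 = 375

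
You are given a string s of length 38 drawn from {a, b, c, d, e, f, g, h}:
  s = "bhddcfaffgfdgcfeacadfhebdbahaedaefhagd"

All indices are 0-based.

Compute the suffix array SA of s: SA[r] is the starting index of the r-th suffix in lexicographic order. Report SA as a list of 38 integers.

rank | idx | suffix
   0 |  16 | acadfhebdbahaedaefhagd
   1 |  18 | adfhebdbahaedaefhagd
   2 |  28 | aedaefhagd
   3 |  31 | aefhagd
   4 |   6 | affgfdgcfeacadfhebdbahaedaefhagd
   5 |  35 | agd
   6 |  26 | ahaedaefhagd
   7 |  25 | bahaedaefhagd
   8 |  23 | bdbahaedaefhagd
   9 |   0 | bhddcfaffgfdgcfeacadfhebdbahaedaefhagd
  10 |  17 | cadfhebdbahaedaefhagd
  11 |   4 | cfaffgfdgcfeacadfhebdbahaedaefhagd
  12 |  13 | cfeacadfhebdbahaedaefhagd
  13 |  37 | d
  14 |  30 | daefhagd
  15 |  24 | dbahaedaefhagd
  16 |   3 | dcfaffgfdgcfeacadfhebdbahaedaefhagd
  17 |   2 | ddcfaffgfdgcfeacadfhebdbahaedaefhagd
  18 |  19 | dfhebdbahaedaefhagd
  19 |  11 | dgcfeacadfhebdbahaedaefhagd
  20 |  15 | eacadfhebdbahaedaefhagd
  21 |  22 | ebdbahaedaefhagd
  22 |  29 | edaefhagd
  23 |  32 | efhagd
  24 |   5 | faffgfdgcfeacadfhebdbahaedaefhagd
  25 |  10 | fdgcfeacadfhebdbahaedaefhagd
  26 |  14 | feacadfhebdbahaedaefhagd
  27 |   7 | ffgfdgcfeacadfhebdbahaedaefhagd
  28 |   8 | fgfdgcfeacadfhebdbahaedaefhagd
  29 |  33 | fhagd
  30 |  20 | fhebdbahaedaefhagd
  31 |  12 | gcfeacadfhebdbahaedaefhagd
  32 |  36 | gd
  33 |   9 | gfdgcfeacadfhebdbahaedaefhagd
  34 |  27 | haedaefhagd
  35 |  34 | hagd
  36 |   1 | hddcfaffgfdgcfeacadfhebdbahaedaefhagd
  37 |  21 | hebdbahaedaefhagd

[16, 18, 28, 31, 6, 35, 26, 25, 23, 0, 17, 4, 13, 37, 30, 24, 3, 2, 19, 11, 15, 22, 29, 32, 5, 10, 14, 7, 8, 33, 20, 12, 36, 9, 27, 34, 1, 21]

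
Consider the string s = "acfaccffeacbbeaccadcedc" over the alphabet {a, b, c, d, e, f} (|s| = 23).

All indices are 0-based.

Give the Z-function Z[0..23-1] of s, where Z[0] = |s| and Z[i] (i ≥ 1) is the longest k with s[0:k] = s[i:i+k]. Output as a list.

Z[0]=23
i=1: outside box; Z[1]=0
i=2: outside box; Z[2]=0
i=3: outside box; Z[3]=2 extend→box=[3,5)
i=4: min(r-i=1, Z[1]=0)=0; Z[4]=0
i=5: outside box; Z[5]=0
i=6: outside box; Z[6]=0
i=7: outside box; Z[7]=0
i=8: outside box; Z[8]=0
i=9: outside box; Z[9]=2 extend→box=[9,11)
i=10: min(r-i=1, Z[1]=0)=0; Z[10]=0
i=11: outside box; Z[11]=0
i=12: outside box; Z[12]=0
i=13: outside box; Z[13]=0
i=14: outside box; Z[14]=2 extend→box=[14,16)
i=15: min(r-i=1, Z[1]=0)=0; Z[15]=0
i=16: outside box; Z[16]=0
i=17: outside box; Z[17]=1 extend→box=[17,18)
i=18: outside box; Z[18]=0
i=19: outside box; Z[19]=0
i=20: outside box; Z[20]=0
i=21: outside box; Z[21]=0
i=22: outside box; Z[22]=0

[23, 0, 0, 2, 0, 0, 0, 0, 0, 2, 0, 0, 0, 0, 2, 0, 0, 1, 0, 0, 0, 0, 0]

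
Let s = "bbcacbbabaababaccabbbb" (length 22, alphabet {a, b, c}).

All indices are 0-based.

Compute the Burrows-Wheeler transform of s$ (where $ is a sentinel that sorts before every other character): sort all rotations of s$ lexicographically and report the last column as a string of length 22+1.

rank  rotation                 last
    0  $bbcacbbabaababaccabbbb  b
    1  aababaccabbbb$bbcacbbab  b
    2  abaababaccabbbb$bbcacbb  b
    3  ababaccabbbb$bbcacbbaba  a
    4  abaccabbbb$bbcacbbabaab  b
    5  abbbb$bbcacbbabaababacc  c
    6  acbbabaababaccabbbb$bbc  c
    7  accabbbb$bbcacbbabaabab  b
    8  b$bbcacbbabaababaccabbb  b
    9  baababaccabbbb$bbcacbba  a
   10  babaababaccabbbb$bbcacb  b
   11  babaccabbbb$bbcacbbabaa  a
   12  baccabbbb$bbcacbbabaaba  a
   13  bb$bbcacbbabaababaccabb  b
   14  bbabaababaccabbbb$bbcac  c
   15  bbb$bbcacbbabaababaccab  b
   16  bbbb$bbcacbbabaababacca  a
   17  bbcacbbabaababaccabbbb$  $
   18  bcacbbabaababaccabbbb$b  b
   19  cabbbb$bbcacbbabaababac  c
   20  cacbbabaababaccabbbb$bb  b
   21  cbbabaababaccabbbb$bbca  a
   22  ccabbbb$bbcacbbabaababa  a

bbbabccbbabaabcba$bcbaa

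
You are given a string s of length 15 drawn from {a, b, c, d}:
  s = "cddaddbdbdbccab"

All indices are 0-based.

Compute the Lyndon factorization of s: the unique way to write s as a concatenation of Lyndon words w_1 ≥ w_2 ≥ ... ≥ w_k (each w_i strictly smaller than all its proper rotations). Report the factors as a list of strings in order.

emit factor 1: 'cdd' (i=0, period=3)
emit factor 2: 'addbdbdbcc' (i=3, period=10)
emit factor 3: 'ab' (i=13, period=2)

["cdd", "addbdbdbcc", "ab"]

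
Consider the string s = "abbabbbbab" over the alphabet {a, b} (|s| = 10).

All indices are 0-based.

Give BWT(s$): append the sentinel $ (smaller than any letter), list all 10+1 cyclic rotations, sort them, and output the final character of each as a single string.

rank  rotation     last
    0  $abbabbbbab  b
    1  ab$abbabbbb  b
    2  abbabbbbab$  $
    3  abbbbab$abb  b
    4  b$abbabbbba  a
    5  bab$abbabbb  b
    6  babbbbab$ab  b
    7  bbab$abbabb  b
    8  bbabbbbab$a  a
    9  bbbab$abbab  b
   10  bbbbab$abba  a

bb$babbbaba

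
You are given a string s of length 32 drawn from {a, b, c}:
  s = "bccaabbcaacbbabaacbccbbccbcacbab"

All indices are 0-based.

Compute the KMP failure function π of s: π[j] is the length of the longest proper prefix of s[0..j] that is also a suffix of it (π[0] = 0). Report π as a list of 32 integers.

[0, 0, 0, 0, 0, 1, 1, 2, 0, 0, 0, 1, 1, 0, 1, 0, 0, 0, 1, 2, 3, 1, 1, 2, 3, 1, 2, 0, 0, 1, 0, 1]

π[0] = 0
j=1 s[j]='c': π[1]=0 (border '')
j=2 s[j]='c': π[2]=0 (border '')
j=3 s[j]='a': π[3]=0 (border '')
j=4 s[j]='a': π[4]=0 (border '')
j=5 s[j]='b': π[5]=1 (border 'b')
j=6 s[j]='b': k: 1→0; π[6]=1 (border 'b')
j=7 s[j]='c': π[7]=2 (border 'bc')
j=8 s[j]='a': k: 2→0; π[8]=0 (border '')
j=9 s[j]='a': π[9]=0 (border '')
j=10 s[j]='c': π[10]=0 (border '')
j=11 s[j]='b': π[11]=1 (border 'b')
j=12 s[j]='b': k: 1→0; π[12]=1 (border 'b')
j=13 s[j]='a': k: 1→0; π[13]=0 (border '')
j=14 s[j]='b': π[14]=1 (border 'b')
j=15 s[j]='a': k: 1→0; π[15]=0 (border '')
j=16 s[j]='a': π[16]=0 (border '')
j=17 s[j]='c': π[17]=0 (border '')
j=18 s[j]='b': π[18]=1 (border 'b')
j=19 s[j]='c': π[19]=2 (border 'bc')
j=20 s[j]='c': π[20]=3 (border 'bcc')
j=21 s[j]='b': k: 3→0; π[21]=1 (border 'b')
j=22 s[j]='b': k: 1→0; π[22]=1 (border 'b')
j=23 s[j]='c': π[23]=2 (border 'bc')
j=24 s[j]='c': π[24]=3 (border 'bcc')
j=25 s[j]='b': k: 3→0; π[25]=1 (border 'b')
j=26 s[j]='c': π[26]=2 (border 'bc')
j=27 s[j]='a': k: 2→0; π[27]=0 (border '')
j=28 s[j]='c': π[28]=0 (border '')
j=29 s[j]='b': π[29]=1 (border 'b')
j=30 s[j]='a': k: 1→0; π[30]=0 (border '')
j=31 s[j]='b': π[31]=1 (border 'b')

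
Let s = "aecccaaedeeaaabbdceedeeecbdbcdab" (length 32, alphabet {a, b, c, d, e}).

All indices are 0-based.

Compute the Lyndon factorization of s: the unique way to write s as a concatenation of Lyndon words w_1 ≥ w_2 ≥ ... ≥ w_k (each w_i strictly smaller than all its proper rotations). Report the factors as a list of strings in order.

emit factor 1: 'aeccc' (i=0, period=5)
emit factor 2: 'aaedee' (i=5, period=6)
emit factor 3: 'aaabbdceedeeecbdbcdab' (i=11, period=21)

["aeccc", "aaedee", "aaabbdceedeeecbdbcdab"]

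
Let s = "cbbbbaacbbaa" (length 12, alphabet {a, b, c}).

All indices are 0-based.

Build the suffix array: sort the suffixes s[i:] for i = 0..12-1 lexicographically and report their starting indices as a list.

rank→(start, suffix):
  0 → (11, 'a')
  1 → (10, 'aa')
  2 → (5, 'aacbbaa')
  3 → (6, 'acbbaa')
  4 → (9, 'baa')
  5 → (4, 'baacbbaa')
  6 → (8, 'bbaa')
  7 → (3, 'bbaacbbaa')
  8 → (2, 'bbbaacbbaa')
  9 → (1, 'bbbbaacbbaa')
  10 → (7, 'cbbaa')
  11 → (0, 'cbbbbaacbbaa')

[11, 10, 5, 6, 9, 4, 8, 3, 2, 1, 7, 0]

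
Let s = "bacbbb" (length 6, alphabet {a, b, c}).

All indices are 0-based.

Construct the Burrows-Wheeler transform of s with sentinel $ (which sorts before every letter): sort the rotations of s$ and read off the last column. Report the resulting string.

bbb$bca

rank  rotation last
    0  $bacbbb  b
    1  acbbb$b  b
    2  b$bacbb  b
    3  bacbbb$  $
    4  bb$bacb  b
    5  bbb$bac  c
    6  cbbb$ba  a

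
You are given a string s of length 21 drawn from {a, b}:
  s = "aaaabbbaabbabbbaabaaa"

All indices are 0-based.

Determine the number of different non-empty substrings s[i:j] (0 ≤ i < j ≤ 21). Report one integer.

174

rank | idx | suffix
   0 |  20 | a
   1 |  19 | aa
   2 |  18 | aaa
   3 |   0 | aaaabbbaabbabbbaabaaa
   4 |   1 | aaabbbaabbabbbaabaaa
   5 |  15 | aabaaa
   6 |   7 | aabbabbbaabaaa
   7 |   2 | aabbbaabbabbbaabaaa
   8 |  16 | abaaa
   9 |   8 | abbabbbaabaaa
  10 |  11 | abbbaabaaa
  11 |   3 | abbbaabbabbbaabaaa
  12 |  17 | baaa
  13 |  14 | baabaaa
  14 |   6 | baabbabbbaabaaa
  15 |  10 | babbbaabaaa
  16 |  13 | bbaabaaa
  17 |   5 | bbaabbabbbaabaaa
  18 |   9 | bbabbbaabaaa
  19 |  12 | bbbaabaaa
  20 |   4 | bbbaabbabbbaabaaa

SA = [20, 19, 18, 0, 1, 15, 7, 2, 16, 8, 11, 3, 17, 14, 6, 10, 13, 5, 9, 12, 4]
rank  pair      lcp
   1  s[20:],s[19:]  1  'a'
   2  s[19:],s[18:]  2  'aa'
   3  s[18:],s[0:]  3  'aaa'
   4  s[0:],s[1:]  3  'aaa'
   5  s[1:],s[15:]  2  'aa'
   6  s[15:],s[7:]  3  'aab'
   7  s[7:],s[2:]  4  'aabb'
   8  s[2:],s[16:]  1  'a'
   9  s[16:],s[8:]  2  'ab'
  10  s[8:],s[11:]  3  'abb'
  11  s[11:],s[3:]  7  'abbbaab'
  12  s[3:],s[17:]  0  ''
  13  s[17:],s[14:]  3  'baa'
  14  s[14:],s[6:]  4  'baab'
  15  s[6:],s[10:]  2  'ba'
  16  s[10:],s[13:]  1  'b'
  17  s[13:],s[5:]  5  'bbaab'
  18  s[5:],s[9:]  3  'bba'
  19  s[9:],s[12:]  2  'bb'
  20  s[12:],s[4:]  6  'bbbaab'

n(n+1)/2 = 21·22/2 = 231
Σ LCP = 0 + 1 + 2 + 3 + 3 + 2 + 3 + 4 + 1 + 2 + 3 + 7 + 0 + 3 + 4 + 2 + 1 + 5 + 3 + 2 + 6 = 57
distinct = 231 − 57 = 174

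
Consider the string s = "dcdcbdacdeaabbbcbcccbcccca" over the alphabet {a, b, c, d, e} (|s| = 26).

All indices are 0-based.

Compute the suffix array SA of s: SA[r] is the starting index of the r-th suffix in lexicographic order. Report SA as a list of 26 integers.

rank→(start, suffix):
  0 → (25, 'a')
  1 → (10, 'aabbbcbcccbcccca')
  2 → (11, 'abbbcbcccbcccca')
  3 → (6, 'acdeaabbbcbcccbcccca')
  4 → (12, 'bbbcbcccbcccca')
  5 → (13, 'bbcbcccbcccca')
  6 → (14, 'bcbcccbcccca')
  7 → (16, 'bcccbcccca')
  8 → (20, 'bcccca')
  9 → (4, 'bdacdeaabbbcbcccbcccca')
  10 → (24, 'ca')
  11 → (15, 'cbcccbcccca')
  12 → (19, 'cbcccca')
  13 → (3, 'cbdacdeaabbbcbcccbcccca')
  14 → (23, 'cca')
  15 → (18, 'ccbcccca')
  16 → (22, 'ccca')
  17 → (17, 'cccbcccca')
  18 → (21, 'cccca')
  19 → (1, 'cdcbdacdeaabbbcbcccbcccca')
  20 → (7, 'cdeaabbbcbcccbcccca')
  21 → (5, 'dacdeaabbbcbcccbcccca')
  22 → (2, 'dcbdacdeaabbbcbcccbcccca')
  23 → (0, 'dcdcbdacdeaabbbcbcccbcccca')
  24 → (8, 'deaabbbcbcccbcccca')
  25 → (9, 'eaabbbcbcccbcccca')

[25, 10, 11, 6, 12, 13, 14, 16, 20, 4, 24, 15, 19, 3, 23, 18, 22, 17, 21, 1, 7, 5, 2, 0, 8, 9]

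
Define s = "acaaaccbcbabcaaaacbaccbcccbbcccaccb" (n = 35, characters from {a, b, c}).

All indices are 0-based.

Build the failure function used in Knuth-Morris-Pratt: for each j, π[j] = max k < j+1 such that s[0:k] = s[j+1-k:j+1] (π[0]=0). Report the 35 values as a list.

π[0] = 0
j=1 s[j]='c': π[1]=0 (border '')
j=2 s[j]='a': π[2]=1 (border 'a')
j=3 s[j]='a': k: 1→0; π[3]=1 (border 'a')
j=4 s[j]='a': k: 1→0; π[4]=1 (border 'a')
j=5 s[j]='c': π[5]=2 (border 'ac')
j=6 s[j]='c': k: 2→0; π[6]=0 (border '')
j=7 s[j]='b': π[7]=0 (border '')
j=8 s[j]='c': π[8]=0 (border '')
j=9 s[j]='b': π[9]=0 (border '')
j=10 s[j]='a': π[10]=1 (border 'a')
j=11 s[j]='b': k: 1→0; π[11]=0 (border '')
j=12 s[j]='c': π[12]=0 (border '')
j=13 s[j]='a': π[13]=1 (border 'a')
j=14 s[j]='a': k: 1→0; π[14]=1 (border 'a')
j=15 s[j]='a': k: 1→0; π[15]=1 (border 'a')
j=16 s[j]='a': k: 1→0; π[16]=1 (border 'a')
j=17 s[j]='c': π[17]=2 (border 'ac')
j=18 s[j]='b': k: 2→0; π[18]=0 (border '')
j=19 s[j]='a': π[19]=1 (border 'a')
j=20 s[j]='c': π[20]=2 (border 'ac')
j=21 s[j]='c': k: 2→0; π[21]=0 (border '')
j=22 s[j]='b': π[22]=0 (border '')
j=23 s[j]='c': π[23]=0 (border '')
j=24 s[j]='c': π[24]=0 (border '')
j=25 s[j]='c': π[25]=0 (border '')
j=26 s[j]='b': π[26]=0 (border '')
j=27 s[j]='b': π[27]=0 (border '')
j=28 s[j]='c': π[28]=0 (border '')
j=29 s[j]='c': π[29]=0 (border '')
j=30 s[j]='c': π[30]=0 (border '')
j=31 s[j]='a': π[31]=1 (border 'a')
j=32 s[j]='c': π[32]=2 (border 'ac')
j=33 s[j]='c': k: 2→0; π[33]=0 (border '')
j=34 s[j]='b': π[34]=0 (border '')

[0, 0, 1, 1, 1, 2, 0, 0, 0, 0, 1, 0, 0, 1, 1, 1, 1, 2, 0, 1, 2, 0, 0, 0, 0, 0, 0, 0, 0, 0, 0, 1, 2, 0, 0]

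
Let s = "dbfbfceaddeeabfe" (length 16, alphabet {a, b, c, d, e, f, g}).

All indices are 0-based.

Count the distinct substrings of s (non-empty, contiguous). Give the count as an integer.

sorted suffixes:
  #0 SA[0]=12  'abfe'
  #1 SA[1]=7  'addeeabfe'
  #2 SA[2]=1  'bfbfceaddeeabfe'
  #3 SA[3]=3  'bfceaddeeabfe'
  #4 SA[4]=13  'bfe'
  #5 SA[5]=5  'ceaddeeabfe'
  #6 SA[6]=0  'dbfbfceaddeeabfe'
  #7 SA[7]=8  'ddeeabfe'
  #8 SA[8]=9  'deeabfe'
  #9 SA[9]=15  'e'
  #10 SA[10]=11  'eabfe'
  #11 SA[11]=6  'eaddeeabfe'
  #12 SA[12]=10  'eeabfe'
  #13 SA[13]=2  'fbfceaddeeabfe'
  #14 SA[14]=4  'fceaddeeabfe'
  #15 SA[15]=14  'fe'

SA = [12, 7, 1, 3, 13, 5, 0, 8, 9, 15, 11, 6, 10, 2, 4, 14]
[i] adj suffixes → lcp
  [1] 12/7 → 1 ('a')
  [2] 7/1 → 0 ('')
  [3] 1/3 → 2 ('bf')
  [4] 3/13 → 2 ('bf')
  [5] 13/5 → 0 ('')
  [6] 5/0 → 0 ('')
  [7] 0/8 → 1 ('d')
  [8] 8/9 → 1 ('d')
  [9] 9/15 → 0 ('')
  [10] 15/11 → 1 ('e')
  [11] 11/6 → 2 ('ea')
  [12] 6/10 → 1 ('e')
  [13] 10/2 → 0 ('')
  [14] 2/4 → 1 ('f')
  [15] 4/14 → 1 ('f')

n(n+1)/2 = 16·17/2 = 136
Σ LCP = 0 + 1 + 0 + 2 + 2 + 0 + 0 + 1 + 1 + 0 + 1 + 2 + 1 + 0 + 1 + 1 = 13
distinct = 136 − 13 = 123

123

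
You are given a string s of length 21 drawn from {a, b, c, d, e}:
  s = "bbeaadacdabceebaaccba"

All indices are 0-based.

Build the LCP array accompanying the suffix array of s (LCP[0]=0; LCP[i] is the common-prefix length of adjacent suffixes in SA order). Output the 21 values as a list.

sorted suffixes:
  #0 SA[0]=20  'a'
  #1 SA[1]=15  'aaccba'
  #2 SA[2]=3  'aadacdabceebaaccba'
  #3 SA[3]=9  'abceebaaccba'
  #4 SA[4]=16  'accba'
  #5 SA[5]=6  'acdabceebaaccba'
  #6 SA[6]=4  'adacdabceebaaccba'
  #7 SA[7]=19  'ba'
  #8 SA[8]=14  'baaccba'
  #9 SA[9]=0  'bbeaadacdabceebaaccba'
  #10 SA[10]=10  'bceebaaccba'
  #11 SA[11]=1  'beaadacdabceebaaccba'
  #12 SA[12]=18  'cba'
  #13 SA[13]=17  'ccba'
  #14 SA[14]=7  'cdabceebaaccba'
  #15 SA[15]=11  'ceebaaccba'
  #16 SA[16]=8  'dabceebaaccba'
  #17 SA[17]=5  'dacdabceebaaccba'
  #18 SA[18]=2  'eaadacdabceebaaccba'
  #19 SA[19]=13  'ebaaccba'
  #20 SA[20]=12  'eebaaccba'

SA = [20, 15, 3, 9, 16, 6, 4, 19, 14, 0, 10, 1, 18, 17, 7, 11, 8, 5, 2, 13, 12]
rank  pair      lcp
   1  s[20:],s[15:]  1  'a'
   2  s[15:],s[3:]  2  'aa'
   3  s[3:],s[9:]  1  'a'
   4  s[9:],s[16:]  1  'a'
   5  s[16:],s[6:]  2  'ac'
   6  s[6:],s[4:]  1  'a'
   7  s[4:],s[19:]  0  ''
   8  s[19:],s[14:]  2  'ba'
   9  s[14:],s[0:]  1  'b'
  10  s[0:],s[10:]  1  'b'
  11  s[10:],s[1:]  1  'b'
  12  s[1:],s[18:]  0  ''
  13  s[18:],s[17:]  1  'c'
  14  s[17:],s[7:]  1  'c'
  15  s[7:],s[11:]  1  'c'
  16  s[11:],s[8:]  0  ''
  17  s[8:],s[5:]  2  'da'
  18  s[5:],s[2:]  0  ''
  19  s[2:],s[13:]  1  'e'
  20  s[13:],s[12:]  1  'e'

[0, 1, 2, 1, 1, 2, 1, 0, 2, 1, 1, 1, 0, 1, 1, 1, 0, 2, 0, 1, 1]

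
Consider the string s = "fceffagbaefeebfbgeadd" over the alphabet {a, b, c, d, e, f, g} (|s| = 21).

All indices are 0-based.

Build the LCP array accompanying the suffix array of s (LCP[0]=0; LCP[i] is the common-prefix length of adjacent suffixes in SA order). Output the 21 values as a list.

[0, 1, 1, 0, 1, 1, 0, 0, 1, 0, 1, 1, 1, 2, 0, 1, 1, 1, 1, 0, 1]

rank | idx | suffix
   0 |  18 | add
   1 |   8 | aefeebfbgeadd
   2 |   5 | agbaefeebfbgeadd
   3 |   7 | baefeebfbgeadd
   4 |  13 | bfbgeadd
   5 |  15 | bgeadd
   6 |   1 | ceffagbaefeebfbgeadd
   7 |  20 | d
   8 |  19 | dd
   9 |  17 | eadd
  10 |  12 | ebfbgeadd
  11 |  11 | eebfbgeadd
  12 |   9 | efeebfbgeadd
  13 |   2 | effagbaefeebfbgeadd
  14 |   4 | fagbaefeebfbgeadd
  15 |  14 | fbgeadd
  16 |   0 | fceffagbaefeebfbgeadd
  17 |  10 | feebfbgeadd
  18 |   3 | ffagbaefeebfbgeadd
  19 |   6 | gbaefeebfbgeadd
  20 |  16 | geadd

SA = [18, 8, 5, 7, 13, 15, 1, 20, 19, 17, 12, 11, 9, 2, 4, 14, 0, 10, 3, 6, 16]
rank  pair      lcp
   1  s[18:],s[8:]  1  'a'
   2  s[8:],s[5:]  1  'a'
   3  s[5:],s[7:]  0  ''
   4  s[7:],s[13:]  1  'b'
   5  s[13:],s[15:]  1  'b'
   6  s[15:],s[1:]  0  ''
   7  s[1:],s[20:]  0  ''
   8  s[20:],s[19:]  1  'd'
   9  s[19:],s[17:]  0  ''
  10  s[17:],s[12:]  1  'e'
  11  s[12:],s[11:]  1  'e'
  12  s[11:],s[9:]  1  'e'
  13  s[9:],s[2:]  2  'ef'
  14  s[2:],s[4:]  0  ''
  15  s[4:],s[14:]  1  'f'
  16  s[14:],s[0:]  1  'f'
  17  s[0:],s[10:]  1  'f'
  18  s[10:],s[3:]  1  'f'
  19  s[3:],s[6:]  0  ''
  20  s[6:],s[16:]  1  'g'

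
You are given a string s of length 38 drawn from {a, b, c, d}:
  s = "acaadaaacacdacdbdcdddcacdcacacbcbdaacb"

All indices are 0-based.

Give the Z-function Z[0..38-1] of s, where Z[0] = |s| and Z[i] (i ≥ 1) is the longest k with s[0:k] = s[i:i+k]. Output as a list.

Z[0]=38
i=1: i≥r, start 0; Z[1]=0
i=2: i≥r, start 0; Z[2]=1 extend→box=[2,3)
i=3: i≥r, start 0; Z[3]=1 extend→box=[3,4)
i=4: i≥r, start 0; Z[4]=0
i=5: i≥r, start 0; Z[5]=1 extend→box=[5,6)
i=6: i≥r, start 0; Z[6]=1 extend→box=[6,7)
i=7: i≥r, start 0; Z[7]=3 extend→box=[7,10)
i=8: min(r-i=2, Z[1]=0)=0; Z[8]=0
i=9: min(r-i=1, Z[2]=1)=1; Z[9]=2 extend→box=[9,11)
i=10: min(r-i=1, Z[1]=0)=0; Z[10]=0
i=11: i≥r, start 0; Z[11]=0
i=12: i≥r, start 0; Z[12]=2 extend→box=[12,14)
i=13: min(r-i=1, Z[1]=0)=0; Z[13]=0
i=14: i≥r, start 0; Z[14]=0
i=15: i≥r, start 0; Z[15]=0
i=16: i≥r, start 0; Z[16]=0
i=17: i≥r, start 0; Z[17]=0
i=18: i≥r, start 0; Z[18]=0
i=19: i≥r, start 0; Z[19]=0
i=20: i≥r, start 0; Z[20]=0
i=21: i≥r, start 0; Z[21]=0
i=22: i≥r, start 0; Z[22]=2 extend→box=[22,24)
i=23: min(r-i=1, Z[1]=0)=0; Z[23]=0
i=24: i≥r, start 0; Z[24]=0
i=25: i≥r, start 0; Z[25]=0
i=26: i≥r, start 0; Z[26]=3 extend→box=[26,29)
i=27: min(r-i=2, Z[1]=0)=0; Z[27]=0
i=28: min(r-i=1, Z[2]=1)=1; Z[28]=2 extend→box=[28,30)
i=29: min(r-i=1, Z[1]=0)=0; Z[29]=0
i=30: i≥r, start 0; Z[30]=0
i=31: i≥r, start 0; Z[31]=0
i=32: i≥r, start 0; Z[32]=0
i=33: i≥r, start 0; Z[33]=0
i=34: i≥r, start 0; Z[34]=1 extend→box=[34,35)
i=35: i≥r, start 0; Z[35]=2 extend→box=[35,37)
i=36: min(r-i=1, Z[1]=0)=0; Z[36]=0
i=37: i≥r, start 0; Z[37]=0

[38, 0, 1, 1, 0, 1, 1, 3, 0, 2, 0, 0, 2, 0, 0, 0, 0, 0, 0, 0, 0, 0, 2, 0, 0, 0, 3, 0, 2, 0, 0, 0, 0, 0, 1, 2, 0, 0]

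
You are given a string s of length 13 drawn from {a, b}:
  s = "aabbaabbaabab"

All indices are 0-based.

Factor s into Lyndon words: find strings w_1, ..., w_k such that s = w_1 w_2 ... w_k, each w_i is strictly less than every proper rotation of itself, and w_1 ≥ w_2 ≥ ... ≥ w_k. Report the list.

emit factor 1: 'aabb' (i=0, period=4)
emit factor 2: 'aabb' (i=4, period=4)
emit factor 3: 'aabab' (i=8, period=5)

["aabb", "aabb", "aabab"]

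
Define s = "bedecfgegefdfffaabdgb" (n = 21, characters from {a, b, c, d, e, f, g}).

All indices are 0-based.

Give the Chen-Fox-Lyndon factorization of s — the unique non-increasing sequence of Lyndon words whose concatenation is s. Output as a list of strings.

["bedecfgegefdfff", "aabdgb"]

emit factor 1: 'bedecfgegefdfff' (i=0, period=15)
emit factor 2: 'aabdgb' (i=15, period=6)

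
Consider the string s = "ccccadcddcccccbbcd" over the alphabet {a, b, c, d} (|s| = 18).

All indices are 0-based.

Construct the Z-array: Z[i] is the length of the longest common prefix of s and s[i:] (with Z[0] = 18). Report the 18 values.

Z[0]=18
i=1: fresh scan; Z[1]=3 grow→box=[1,4)
i=2: min(r-i=2, Z[1]=3)=2; Z[2]=2
i=3: min(r-i=1, Z[2]=2)=1; Z[3]=1
i=4: fresh scan; Z[4]=0
i=5: fresh scan; Z[5]=0
i=6: fresh scan; Z[6]=1 grow→box=[6,7)
i=7: fresh scan; Z[7]=0
i=8: fresh scan; Z[8]=0
i=9: fresh scan; Z[9]=4 grow→box=[9,13)
i=10: min(r-i=3, Z[1]=3)=3; Z[10]=4 grow→box=[10,14)
i=11: min(r-i=3, Z[1]=3)=3; Z[11]=3
i=12: min(r-i=2, Z[2]=2)=2; Z[12]=2
i=13: min(r-i=1, Z[3]=1)=1; Z[13]=1
i=14: fresh scan; Z[14]=0
i=15: fresh scan; Z[15]=0
i=16: fresh scan; Z[16]=1 grow→box=[16,17)
i=17: fresh scan; Z[17]=0

[18, 3, 2, 1, 0, 0, 1, 0, 0, 4, 4, 3, 2, 1, 0, 0, 1, 0]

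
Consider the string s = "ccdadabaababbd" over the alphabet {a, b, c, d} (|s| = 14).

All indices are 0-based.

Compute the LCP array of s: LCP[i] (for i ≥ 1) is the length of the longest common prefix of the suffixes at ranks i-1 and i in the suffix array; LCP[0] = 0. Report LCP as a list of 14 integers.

rank→(start, suffix):
  0 → (7, 'aababbd')
  1 → (5, 'abaababbd')
  2 → (8, 'ababbd')
  3 → (10, 'abbd')
  4 → (3, 'adabaababbd')
  5 → (6, 'baababbd')
  6 → (9, 'babbd')
  7 → (11, 'bbd')
  8 → (12, 'bd')
  9 → (0, 'ccdadabaababbd')
  10 → (1, 'cdadabaababbd')
  11 → (13, 'd')
  12 → (4, 'dabaababbd')
  13 → (2, 'dadabaababbd')

SA = [7, 5, 8, 10, 3, 6, 9, 11, 12, 0, 1, 13, 4, 2]
[i] adj suffixes → lcp
  [1] 7/5 → 1 ('a')
  [2] 5/8 → 3 ('aba')
  [3] 8/10 → 2 ('ab')
  [4] 10/3 → 1 ('a')
  [5] 3/6 → 0 ('')
  [6] 6/9 → 2 ('ba')
  [7] 9/11 → 1 ('b')
  [8] 11/12 → 1 ('b')
  [9] 12/0 → 0 ('')
  [10] 0/1 → 1 ('c')
  [11] 1/13 → 0 ('')
  [12] 13/4 → 1 ('d')
  [13] 4/2 → 2 ('da')

[0, 1, 3, 2, 1, 0, 2, 1, 1, 0, 1, 0, 1, 2]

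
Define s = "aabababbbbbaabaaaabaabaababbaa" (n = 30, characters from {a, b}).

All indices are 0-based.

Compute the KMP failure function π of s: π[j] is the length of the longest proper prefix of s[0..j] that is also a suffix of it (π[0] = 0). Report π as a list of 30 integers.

[0, 1, 0, 1, 0, 1, 0, 0, 0, 0, 0, 1, 2, 3, 4, 2, 2, 2, 3, 4, 2, 3, 4, 2, 3, 4, 5, 0, 1, 2]

π[0] = 0
j=1 s[j]='a': π[1]=1 (border 'a')
j=2 s[j]='b': k: 1→0; π[2]=0 (border '')
j=3 s[j]='a': π[3]=1 (border 'a')
j=4 s[j]='b': k: 1→0; π[4]=0 (border '')
j=5 s[j]='a': π[5]=1 (border 'a')
j=6 s[j]='b': k: 1→0; π[6]=0 (border '')
j=7 s[j]='b': π[7]=0 (border '')
j=8 s[j]='b': π[8]=0 (border '')
j=9 s[j]='b': π[9]=0 (border '')
j=10 s[j]='b': π[10]=0 (border '')
j=11 s[j]='a': π[11]=1 (border 'a')
j=12 s[j]='a': π[12]=2 (border 'aa')
j=13 s[j]='b': π[13]=3 (border 'aab')
j=14 s[j]='a': π[14]=4 (border 'aaba')
j=15 s[j]='a': k: 4→1; π[15]=2 (border 'aa')
j=16 s[j]='a': k: 2→1; π[16]=2 (border 'aa')
j=17 s[j]='a': k: 2→1; π[17]=2 (border 'aa')
j=18 s[j]='b': π[18]=3 (border 'aab')
j=19 s[j]='a': π[19]=4 (border 'aaba')
j=20 s[j]='a': k: 4→1; π[20]=2 (border 'aa')
j=21 s[j]='b': π[21]=3 (border 'aab')
j=22 s[j]='a': π[22]=4 (border 'aaba')
j=23 s[j]='a': k: 4→1; π[23]=2 (border 'aa')
j=24 s[j]='b': π[24]=3 (border 'aab')
j=25 s[j]='a': π[25]=4 (border 'aaba')
j=26 s[j]='b': π[26]=5 (border 'aabab')
j=27 s[j]='b': k: 5→0; π[27]=0 (border '')
j=28 s[j]='a': π[28]=1 (border 'a')
j=29 s[j]='a': π[29]=2 (border 'aa')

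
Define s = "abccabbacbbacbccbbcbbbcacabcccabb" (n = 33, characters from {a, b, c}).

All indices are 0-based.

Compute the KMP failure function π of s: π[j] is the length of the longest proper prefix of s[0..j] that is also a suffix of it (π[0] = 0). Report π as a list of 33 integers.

[0, 0, 0, 0, 1, 2, 0, 1, 0, 0, 0, 1, 0, 0, 0, 0, 0, 0, 0, 0, 0, 0, 0, 1, 0, 1, 2, 3, 4, 0, 1, 2, 0]

π[0] = 0
j=1 s[j]='b': π[1]=0 (border '')
j=2 s[j]='c': π[2]=0 (border '')
j=3 s[j]='c': π[3]=0 (border '')
j=4 s[j]='a': π[4]=1 (border 'a')
j=5 s[j]='b': π[5]=2 (border 'ab')
j=6 s[j]='b': k: 2→0; π[6]=0 (border '')
j=7 s[j]='a': π[7]=1 (border 'a')
j=8 s[j]='c': k: 1→0; π[8]=0 (border '')
j=9 s[j]='b': π[9]=0 (border '')
j=10 s[j]='b': π[10]=0 (border '')
j=11 s[j]='a': π[11]=1 (border 'a')
j=12 s[j]='c': k: 1→0; π[12]=0 (border '')
j=13 s[j]='b': π[13]=0 (border '')
j=14 s[j]='c': π[14]=0 (border '')
j=15 s[j]='c': π[15]=0 (border '')
j=16 s[j]='b': π[16]=0 (border '')
j=17 s[j]='b': π[17]=0 (border '')
j=18 s[j]='c': π[18]=0 (border '')
j=19 s[j]='b': π[19]=0 (border '')
j=20 s[j]='b': π[20]=0 (border '')
j=21 s[j]='b': π[21]=0 (border '')
j=22 s[j]='c': π[22]=0 (border '')
j=23 s[j]='a': π[23]=1 (border 'a')
j=24 s[j]='c': k: 1→0; π[24]=0 (border '')
j=25 s[j]='a': π[25]=1 (border 'a')
j=26 s[j]='b': π[26]=2 (border 'ab')
j=27 s[j]='c': π[27]=3 (border 'abc')
j=28 s[j]='c': π[28]=4 (border 'abcc')
j=29 s[j]='c': k: 4→0; π[29]=0 (border '')
j=30 s[j]='a': π[30]=1 (border 'a')
j=31 s[j]='b': π[31]=2 (border 'ab')
j=32 s[j]='b': k: 2→0; π[32]=0 (border '')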